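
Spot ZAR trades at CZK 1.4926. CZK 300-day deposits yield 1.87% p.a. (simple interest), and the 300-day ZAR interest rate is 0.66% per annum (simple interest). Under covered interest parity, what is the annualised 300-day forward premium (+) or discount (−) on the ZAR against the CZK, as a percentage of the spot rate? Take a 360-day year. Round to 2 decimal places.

T = 300/360 years.
No-arbitrage forward: 1.4926 × 1.0155833 / 1.005500 = 1.5075680 CZK/ZAR.
Annualised premium = (F − S)/S × (1/T) = (1.5075680 − 1.4926)/1.4926 ÷ (300/360) = 1.20%.

+1.20%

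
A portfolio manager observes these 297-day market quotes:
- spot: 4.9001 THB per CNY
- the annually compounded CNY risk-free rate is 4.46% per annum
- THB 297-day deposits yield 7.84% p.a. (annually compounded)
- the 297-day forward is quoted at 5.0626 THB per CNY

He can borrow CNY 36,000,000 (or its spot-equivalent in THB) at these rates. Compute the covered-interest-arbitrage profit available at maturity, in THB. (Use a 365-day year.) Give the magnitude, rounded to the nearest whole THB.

THB 1,263,406

T = 297/365 years.
Keep in CNY, deliver into the forward: 36,000,000·1.03614278339·5.0626 = THB 188,840,752.39.
Swap to THB now, deposit: 36,000,000·4.9001·1.06334193822 = THB 187,577,345.93.
The quoted forward overvalues CNY, so borrow THB, buy CNY at spot, deposit the CNY at 4.46%, and sell the proceeds forward at 5.0626.
Profit = 188,840,752.39 − 187,577,345.93 = THB 1,263,406.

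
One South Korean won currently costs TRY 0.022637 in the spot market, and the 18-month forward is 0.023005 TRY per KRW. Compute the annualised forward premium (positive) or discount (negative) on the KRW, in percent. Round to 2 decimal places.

+1.08%

T = 18/12 years.
KRW trades forward at +1.62566% vs spot over the period.
×(1/T) gives 1.08% p.a.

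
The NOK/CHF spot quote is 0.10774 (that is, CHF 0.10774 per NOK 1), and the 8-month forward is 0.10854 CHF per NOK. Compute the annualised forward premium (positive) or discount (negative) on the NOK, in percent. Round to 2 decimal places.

T = 8/12 years.
Period premium: (0.10854 − 0.10774)/0.10774 = 0.0074253.
×(1/T) gives 1.11% p.a.

+1.11%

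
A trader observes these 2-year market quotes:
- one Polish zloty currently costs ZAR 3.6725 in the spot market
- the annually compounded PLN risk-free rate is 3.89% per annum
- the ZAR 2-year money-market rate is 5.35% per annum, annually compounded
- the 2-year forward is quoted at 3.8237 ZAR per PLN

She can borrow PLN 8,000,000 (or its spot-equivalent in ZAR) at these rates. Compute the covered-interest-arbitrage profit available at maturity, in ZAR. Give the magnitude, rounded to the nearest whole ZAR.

ZAR 408,006

T = 2 years.
Route A — deposit PLN, sell forward: 8,000,000 × 1.07931321 × 3.8237 = ZAR 33,015,759.37.
Route B — convert at spot, deposit ZAR: 8,000,000 × 3.6725 × 1.10986225 = ZAR 32,607,752.91.
The quoted forward overvalues PLN, so borrow ZAR, buy PLN at spot, deposit the PLN at 3.89%, and sell the proceeds forward at 3.8237.
Profit = 33,015,759.37 − 32,607,752.91 = ZAR 408,006.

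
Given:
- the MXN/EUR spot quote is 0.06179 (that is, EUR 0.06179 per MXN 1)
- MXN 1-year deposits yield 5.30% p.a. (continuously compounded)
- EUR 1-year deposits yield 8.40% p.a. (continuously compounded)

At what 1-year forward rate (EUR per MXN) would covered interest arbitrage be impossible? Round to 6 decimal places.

0.063735

T = 1 year.
EUR growth factor: e^(0.0840×1) = 1.0876289.
Growth of 1 MXN over T: e^(0.0530×1) = 1.0544296.
So F = 0.06179 × 1.0876289 / 1.0544296 = 0.06373549 (EUR/MXN).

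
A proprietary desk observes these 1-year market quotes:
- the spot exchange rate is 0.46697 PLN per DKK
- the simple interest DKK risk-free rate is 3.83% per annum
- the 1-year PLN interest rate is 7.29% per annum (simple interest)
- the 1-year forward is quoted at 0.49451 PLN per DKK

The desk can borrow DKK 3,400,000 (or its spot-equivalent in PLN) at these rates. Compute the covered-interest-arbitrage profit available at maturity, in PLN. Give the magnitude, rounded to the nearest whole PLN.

T = 1 year.
Invest the DKK and cover forward: 3,400,000 × 1.038300 × 0.49451 = PLN 1,745,729.09.
Convert at spot and invest in PLN: 3,400,000 × 0.46697 × 1.072900 = PLN 1,703,441.18.
The quoted forward overvalues DKK, so borrow PLN, buy DKK at spot, deposit the DKK at 3.83%, and sell the proceeds forward at 0.49451.
Profit = 1,745,729.09 − 1,703,441.18 = PLN 42,288.

PLN 42,288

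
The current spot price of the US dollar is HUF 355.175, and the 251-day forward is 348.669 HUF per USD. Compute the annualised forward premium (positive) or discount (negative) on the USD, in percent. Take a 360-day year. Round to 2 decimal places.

T = 251/360 years.
USD trades forward at -1.83177% vs spot over the period.
Per annum: -0.0183177 / (251/360) = -0.026272 = -2.63%.

-2.63%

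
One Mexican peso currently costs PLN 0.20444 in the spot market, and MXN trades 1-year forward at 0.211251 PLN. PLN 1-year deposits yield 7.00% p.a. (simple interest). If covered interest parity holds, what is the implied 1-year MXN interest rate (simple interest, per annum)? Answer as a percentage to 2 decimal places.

T = 1 year.
F/S = 0.211251/0.20444 = 1.0333154 = (growth of PLN) / (growth of MXN).
PLN growth factor: 1 + 0.0700×1 = 1.070000.
So the MXN growth factor = 1.0355018.
(1.0355018 − 1)/T = 0.035502, i.e. 3.55%.

3.55%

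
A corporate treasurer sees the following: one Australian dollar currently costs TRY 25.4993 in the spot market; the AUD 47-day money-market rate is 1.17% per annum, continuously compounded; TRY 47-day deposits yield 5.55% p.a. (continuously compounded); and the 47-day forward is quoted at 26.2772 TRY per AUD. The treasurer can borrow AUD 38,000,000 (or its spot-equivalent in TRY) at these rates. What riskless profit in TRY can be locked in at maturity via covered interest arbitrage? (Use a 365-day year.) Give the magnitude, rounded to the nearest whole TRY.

T = 47/365 years.
Keep in AUD, deliver into the forward: 38,000,000·1.0015077108·26.2772 = TRY 1,000,039,099.89.
Swap to TRY now, deposit: 38,000,000·25.4993·1.00717217305 = TRY 975,923,044.91.
The quoted forward overvalues AUD, so borrow TRY, buy AUD at spot, deposit the AUD at 1.17%, and sell the proceeds forward at 26.2772.
Profit = 1,000,039,099.89 − 975,923,044.91 = TRY 24,116,055.

TRY 24,116,055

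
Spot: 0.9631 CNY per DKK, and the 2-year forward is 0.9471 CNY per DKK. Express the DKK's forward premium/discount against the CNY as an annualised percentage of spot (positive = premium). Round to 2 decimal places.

T = 2 years.
(F − S)/S = (0.9471 − 0.9631)/0.9631 = -0.0166130.
×(1/T) gives -0.83% p.a.

-0.83%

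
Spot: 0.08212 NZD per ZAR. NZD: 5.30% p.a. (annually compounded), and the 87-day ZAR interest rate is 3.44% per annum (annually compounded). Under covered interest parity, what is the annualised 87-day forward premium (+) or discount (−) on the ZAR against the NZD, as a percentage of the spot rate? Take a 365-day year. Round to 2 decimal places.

T = 87/365 years.
F = S · g_NZD/g_ZAR = 0.08212 × 1.0123856/1.0080942 = 0.08246958.
(F − S)/S ÷ T = (0.08246958 − 0.08212)/0.08212/(87/365) = 0.017860 → 1.79%.

+1.79%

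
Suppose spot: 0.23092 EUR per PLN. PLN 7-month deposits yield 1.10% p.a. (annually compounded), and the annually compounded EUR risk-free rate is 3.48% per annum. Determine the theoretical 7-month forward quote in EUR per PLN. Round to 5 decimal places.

T = 7/12 years.
EUR accumulates by (1 + 0.0348)^(7/12) = 1.0201552.
PLN growth factor: (1 + 0.0110)^(7/12) = 1.006402.
Forward (EUR per PLN) = 0.23092 × 1.0201552 / 1.006402 = 0.2340757.

0.23408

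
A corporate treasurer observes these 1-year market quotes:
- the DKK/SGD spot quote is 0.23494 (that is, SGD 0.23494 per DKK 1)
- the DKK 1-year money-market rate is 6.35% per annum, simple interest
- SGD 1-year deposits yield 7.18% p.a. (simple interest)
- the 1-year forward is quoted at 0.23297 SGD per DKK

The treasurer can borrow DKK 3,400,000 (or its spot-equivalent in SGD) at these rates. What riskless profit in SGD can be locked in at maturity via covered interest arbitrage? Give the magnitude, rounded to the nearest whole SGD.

SGD 13,753

T = 1 year.
Route A — deposit DKK, sell forward: 3,400,000 × 1.063500 × 0.23297 = SGD 842,396.22.
Route B — convert at spot, deposit SGD: 3,400,000 × 0.23494 × 1.071800 = SGD 856,149.55.
The quoted forward undervalues DKK, so borrow DKK, convert to SGD at spot, deposit the SGD at 7.18%, and buy DKK forward at 0.23297 to cover the loan.
The gap between the two covered legs is SGD 13,753.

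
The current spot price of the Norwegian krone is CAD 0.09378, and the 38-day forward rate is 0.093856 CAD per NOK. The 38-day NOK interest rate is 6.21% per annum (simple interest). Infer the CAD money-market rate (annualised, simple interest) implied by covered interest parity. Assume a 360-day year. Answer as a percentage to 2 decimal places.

6.98%

T = 38/360 years.
F/S = 0.093856/0.09378 = 1.0008104 = (growth of CAD) / (growth of NOK).
The NOK side grows by 1 + 0.0621×38/360 = 1.006555.
Hence g_CAD = 1.0073707.
r = (1.0073707 − 1)/(38/360) = 0.069828 → 6.98%.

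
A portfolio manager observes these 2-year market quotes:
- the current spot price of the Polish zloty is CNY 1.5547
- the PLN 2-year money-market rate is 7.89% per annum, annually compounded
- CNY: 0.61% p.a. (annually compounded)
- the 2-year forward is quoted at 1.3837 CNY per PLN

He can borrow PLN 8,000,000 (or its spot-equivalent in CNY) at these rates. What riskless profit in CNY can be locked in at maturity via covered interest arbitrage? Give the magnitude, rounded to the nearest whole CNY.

CNY 295,492

T = 2 years.
Route A — deposit PLN, sell forward: 8,000,000 × 1.16402521 × 1.3837 = CNY 12,885,293.46.
Route B — convert at spot, deposit CNY: 8,000,000 × 1.5547 × 1.01223721 = CNY 12,589,801.52.
The quoted forward overvalues PLN, so borrow CNY, buy PLN at spot, deposit the PLN at 7.89%, and sell the proceeds forward at 1.3837.
The gap between the two covered legs is CNY 295,492.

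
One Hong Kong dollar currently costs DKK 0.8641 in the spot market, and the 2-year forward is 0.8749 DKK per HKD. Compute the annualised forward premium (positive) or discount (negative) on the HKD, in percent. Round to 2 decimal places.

+0.62%

T = 2 years.
HKD trades forward at +1.24986% vs spot over the period.
×(1/T) gives 0.62% p.a.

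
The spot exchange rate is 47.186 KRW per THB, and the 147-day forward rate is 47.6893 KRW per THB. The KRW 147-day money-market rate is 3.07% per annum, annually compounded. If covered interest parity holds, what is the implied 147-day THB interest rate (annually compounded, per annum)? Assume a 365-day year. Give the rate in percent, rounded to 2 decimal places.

0.39%

T = 147/365 years.
By CIP, F/S equals the KRW-to-THB growth ratio: 47.6893/47.186 = 1.0106663.
The KRW side grows by (1 + 0.0307)^(147/365) = 1.0122526.
So the THB growth factor = 1.0015696.
Annualise: 1.0015696^(365/147) − 1 = 0.003902 = 0.39%.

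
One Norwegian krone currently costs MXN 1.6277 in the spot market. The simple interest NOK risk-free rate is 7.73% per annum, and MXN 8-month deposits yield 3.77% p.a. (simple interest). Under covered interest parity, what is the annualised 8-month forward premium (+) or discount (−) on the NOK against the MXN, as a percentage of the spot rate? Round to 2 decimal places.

-3.77%

T = 8/12 years.
No-arbitrage forward: 1.6277 × 1.0251333 / 1.0515333 = 1.5868346 MXN/NOK.
Annualised premium = (F − S)/S × (1/T) = (1.5868346 − 1.6277)/1.6277 ÷ (8/12) = -3.77%.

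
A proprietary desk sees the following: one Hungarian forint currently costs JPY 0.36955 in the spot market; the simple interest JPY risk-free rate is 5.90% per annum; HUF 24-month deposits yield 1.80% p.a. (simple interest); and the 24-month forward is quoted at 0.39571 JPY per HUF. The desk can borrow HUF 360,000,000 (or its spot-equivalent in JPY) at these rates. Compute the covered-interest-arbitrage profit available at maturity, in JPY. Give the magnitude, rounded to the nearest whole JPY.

T = 2 years.
Invest the HUF and cover forward: 360,000,000 × 1.036000 × 0.39571 = JPY 147,584,001.60.
Convert at spot and invest in JPY: 360,000,000 × 0.36955 × 1.118000 = JPY 148,736,484.00.
The quoted forward undervalues HUF, so borrow HUF, convert to JPY at spot, deposit the JPY at 5.90%, and buy HUF forward at 0.39571 to cover the loan.
Arbitrage profit = |147,584,001.60 − 148,736,484.00| = JPY 1,152,482.

JPY 1,152,482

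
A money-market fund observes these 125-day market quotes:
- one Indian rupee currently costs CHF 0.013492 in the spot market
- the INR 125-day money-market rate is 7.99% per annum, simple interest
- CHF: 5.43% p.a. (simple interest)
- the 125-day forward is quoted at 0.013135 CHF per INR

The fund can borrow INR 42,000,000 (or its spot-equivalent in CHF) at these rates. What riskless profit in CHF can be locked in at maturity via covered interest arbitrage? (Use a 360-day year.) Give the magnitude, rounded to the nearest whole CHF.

CHF 10,373

T = 125/360 years.
Keep in INR, deliver into the forward: 42,000,000·1.02774306·0.013135 = CHF 566,975.01.
Swap to CHF now, deposit: 42,000,000·0.013492·1.01885417 = CHF 577,347.98.
The quoted forward undervalues INR, so borrow INR, convert to CHF at spot, deposit the CHF at 5.43%, and buy INR forward at 0.013135 to cover the loan.
The gap between the two covered legs is CHF 10,373.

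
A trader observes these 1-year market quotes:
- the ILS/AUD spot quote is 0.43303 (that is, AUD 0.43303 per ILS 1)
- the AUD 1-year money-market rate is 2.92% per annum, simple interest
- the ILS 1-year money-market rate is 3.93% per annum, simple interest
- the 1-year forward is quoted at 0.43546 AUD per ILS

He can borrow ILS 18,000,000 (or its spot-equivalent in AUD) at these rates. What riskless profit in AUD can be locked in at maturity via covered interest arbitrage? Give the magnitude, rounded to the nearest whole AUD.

T = 1 year.
Route A — deposit ILS, sell forward: 18,000,000 × 1.039300 × 0.43546 = AUD 8,146,324.40.
Route B — convert at spot, deposit AUD: 18,000,000 × 0.43303 × 1.029200 = AUD 8,022,140.57.
The quoted forward overvalues ILS, so borrow AUD, buy ILS at spot, deposit the ILS at 3.93%, and sell the proceeds forward at 0.43546.
Profit = 8,146,324.40 − 8,022,140.57 = AUD 124,184.

AUD 124,184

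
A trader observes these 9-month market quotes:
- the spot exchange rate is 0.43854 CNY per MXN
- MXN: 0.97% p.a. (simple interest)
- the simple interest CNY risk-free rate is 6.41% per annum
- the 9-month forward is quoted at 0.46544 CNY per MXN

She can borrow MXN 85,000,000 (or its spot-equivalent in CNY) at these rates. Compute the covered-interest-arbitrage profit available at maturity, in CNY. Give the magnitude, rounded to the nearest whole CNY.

T = 9/12 years.
Keep in MXN, deliver into the forward: 85,000,000·1.007275·0.46544 = CNY 39,850,216.46.
Swap to CNY now, deposit: 85,000,000·0.43854·1.048075 = CNY 39,067,938.89.
The quoted forward overvalues MXN, so borrow CNY, buy MXN at spot, deposit the MXN at 0.97%, and sell the proceeds forward at 0.46544.
The gap between the two covered legs is CNY 782,278.

CNY 782,278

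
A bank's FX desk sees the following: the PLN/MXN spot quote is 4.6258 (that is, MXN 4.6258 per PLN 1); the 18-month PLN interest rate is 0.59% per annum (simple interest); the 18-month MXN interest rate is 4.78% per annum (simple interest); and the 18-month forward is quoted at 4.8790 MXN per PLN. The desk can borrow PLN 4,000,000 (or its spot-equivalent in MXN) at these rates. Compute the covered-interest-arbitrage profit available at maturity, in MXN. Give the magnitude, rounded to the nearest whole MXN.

T = 18/12 years.
Invest the PLN and cover forward: 4,000,000 × 1.008850 × 4.8790 = MXN 19,688,716.60.
Convert at spot and invest in MXN: 4,000,000 × 4.6258 × 1.071700 = MXN 19,829,879.44.
The quoted forward undervalues PLN, so borrow PLN, convert to MXN at spot, deposit the MXN at 4.78%, and buy PLN forward at 4.8790 to cover the loan.
Profit = 19,829,879.44 − 19,688,716.60 = MXN 141,163.

MXN 141,163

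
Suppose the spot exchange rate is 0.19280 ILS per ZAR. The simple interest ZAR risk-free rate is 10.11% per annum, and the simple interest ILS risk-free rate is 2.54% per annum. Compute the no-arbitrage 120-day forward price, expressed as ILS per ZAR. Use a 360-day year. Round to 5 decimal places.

T = 120/360 years.
Growth of 1 ILS over T: 1 + 0.0254×120/360 = 1.0084667.
ZAR growth factor: 1 + 0.1011×120/360 = 1.033700.
CIP: F = S · (grow ILS)/(grow ZAR) = 0.1928 × 1.0084667/1.033700 = 0.1880936 ILS per ZAR.

0.18809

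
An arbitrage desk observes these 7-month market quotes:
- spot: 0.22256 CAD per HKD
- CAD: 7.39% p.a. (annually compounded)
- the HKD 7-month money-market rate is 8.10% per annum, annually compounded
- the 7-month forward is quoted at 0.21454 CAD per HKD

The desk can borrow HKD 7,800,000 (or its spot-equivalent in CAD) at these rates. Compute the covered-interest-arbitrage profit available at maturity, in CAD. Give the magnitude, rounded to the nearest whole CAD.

T = 7/12 years.
Invest the HKD and cover forward: 7,800,000 × 1.04648174 × 0.21454 = CAD 1,751,195.10.
Convert at spot and invest in CAD: 7,800,000 × 0.22256 × 1.042466821 = CAD 1,809,689.04.
The quoted forward undervalues HKD, so borrow HKD, convert to CAD at spot, deposit the CAD at 7.39%, and buy HKD forward at 0.21454 to cover the loan.
Arbitrage profit = |1,751,195.10 − 1,809,689.04| = CAD 58,494.

CAD 58,494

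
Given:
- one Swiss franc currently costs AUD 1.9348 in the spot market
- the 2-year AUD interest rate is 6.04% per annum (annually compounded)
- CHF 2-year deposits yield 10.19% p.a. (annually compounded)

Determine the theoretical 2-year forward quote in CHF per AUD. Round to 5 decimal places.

0.55810

T = 2 years.
AUD growth factor: (1 + 0.0604)^2 = 1.1244482.
CHF accumulates by (1 + 0.1019)^2 = 1.2141836.
So F = 1.9348 × 1.1244482 / 1.2141836 = 1.791807 (AUD/CHF).
Invert for CHF per AUD: 1 / 1.791807 = 0.55810.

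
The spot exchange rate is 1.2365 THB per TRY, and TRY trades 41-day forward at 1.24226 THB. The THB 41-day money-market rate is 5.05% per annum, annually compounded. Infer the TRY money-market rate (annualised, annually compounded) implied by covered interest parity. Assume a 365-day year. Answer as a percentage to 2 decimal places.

T = 41/365 years.
By CIP, F/S equals the THB-to-TRY growth ratio: 1.24226/1.2365 = 1.0046583.
The THB side grows by (1 + 0.0505)^(41/365) = 1.0055494.
That pins the TRY growth at 1.000887.
Annualise: 1.000887^(365/41) − 1 = 0.007924 = 0.79%.

0.79%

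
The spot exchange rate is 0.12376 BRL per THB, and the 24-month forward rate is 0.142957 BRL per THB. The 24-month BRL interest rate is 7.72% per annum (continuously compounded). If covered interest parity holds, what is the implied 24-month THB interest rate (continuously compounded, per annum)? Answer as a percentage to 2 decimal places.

0.51%

T = 2 years.
CIP gives F = S · g_BRL/g_THB, so g_BRL/g_THB = 0.142957/0.12376 = 1.1551147.
BRL growth factor: e^(0.0772×2) = 1.1669576.
So the THB growth factor = 1.0102526.
r = ln(1.0102526)/2 = 0.005100 → 0.51%.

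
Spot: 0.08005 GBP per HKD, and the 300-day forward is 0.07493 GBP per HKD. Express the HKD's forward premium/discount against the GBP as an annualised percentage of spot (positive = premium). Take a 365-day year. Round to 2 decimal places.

-7.78%

T = 300/365 years.
Period premium: (0.07493 − 0.08005)/0.08005 = -0.0639600.
Per annum: -0.0639600 / (300/365) = -0.077818 = -7.78%.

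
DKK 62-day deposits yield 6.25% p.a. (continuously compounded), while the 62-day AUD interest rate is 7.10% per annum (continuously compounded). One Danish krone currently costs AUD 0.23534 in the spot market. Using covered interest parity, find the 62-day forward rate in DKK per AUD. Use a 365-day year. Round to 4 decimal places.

T = 62/365 years.
Growth of 1 AUD over T: e^(0.0710×62/365) = 1.0121333.
Growth of 1 DKK over T: e^(0.0625×62/365) = 1.010673.
So F = 0.23534 × 1.0121333 / 1.010673 = 0.2356800 (AUD/DKK).
Invert for DKK per AUD: 1 / 0.2356800 = 4.2430.

4.2430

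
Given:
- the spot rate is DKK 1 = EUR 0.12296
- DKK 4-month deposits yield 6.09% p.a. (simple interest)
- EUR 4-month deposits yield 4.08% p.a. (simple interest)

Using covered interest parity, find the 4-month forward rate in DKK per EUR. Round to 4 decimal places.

T = 4/12 years.
EUR growth factor: 1 + 0.0408×4/12 = 1.013600.
DKK accumulates by 1 + 0.0609×4/12 = 1.020300.
Forward (EUR per DKK) = 0.12296 × 1.013600 / 1.020300 = 0.1221526.
Invert for DKK per EUR: 1 / 0.1221526 = 8.1865.

8.1865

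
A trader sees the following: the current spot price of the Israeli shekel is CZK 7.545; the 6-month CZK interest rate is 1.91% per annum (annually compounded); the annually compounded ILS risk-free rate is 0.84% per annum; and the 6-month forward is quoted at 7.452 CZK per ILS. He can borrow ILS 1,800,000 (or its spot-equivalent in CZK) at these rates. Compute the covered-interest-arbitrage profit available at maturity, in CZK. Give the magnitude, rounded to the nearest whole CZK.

T = 6/12 years.
Route A — deposit ILS, sell forward: 1,800,000 × 1.0041912169 × 7.452 = CZK 13,469,819.31.
Route B — convert at spot, deposit CZK: 1,800,000 × 7.545 × 1.0095048291 = CZK 13,710,085.08.
The quoted forward undervalues ILS, so borrow ILS, convert to CZK at spot, deposit the CZK at 1.91%, and buy ILS forward at 7.452 to cover the loan.
Profit = 13,710,085.08 − 13,469,819.31 = CZK 240,266.

CZK 240,266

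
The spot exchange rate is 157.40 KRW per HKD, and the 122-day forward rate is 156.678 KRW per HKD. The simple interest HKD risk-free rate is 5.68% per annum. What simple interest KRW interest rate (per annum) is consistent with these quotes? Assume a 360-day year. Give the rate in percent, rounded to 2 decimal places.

4.30%

T = 122/360 years.
F/S = 156.678/157.4 = 0.9954130 = (growth of KRW) / (growth of HKD).
HKD growth factor: 1 + 0.0568×122/360 = 1.0192489.
That pins the KRW growth at 1.0145736.
r = (1.0145736 − 1)/(122/360) = 0.043004 → 4.30%.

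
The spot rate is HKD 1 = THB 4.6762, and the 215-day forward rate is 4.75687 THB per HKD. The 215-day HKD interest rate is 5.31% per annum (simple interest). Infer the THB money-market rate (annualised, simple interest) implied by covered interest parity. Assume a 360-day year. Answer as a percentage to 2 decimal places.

8.29%

T = 215/360 years.
CIP gives F = S · g_THB/g_HKD, so g_THB/g_HKD = 4.75687/4.6762 = 1.0172512.
HKD growth factor: 1 + 0.0531×215/360 = 1.0317125.
So the THB growth factor = 1.0495108.
r = (1.0495108 − 1)/(215/360) = 0.082902 → 8.29%.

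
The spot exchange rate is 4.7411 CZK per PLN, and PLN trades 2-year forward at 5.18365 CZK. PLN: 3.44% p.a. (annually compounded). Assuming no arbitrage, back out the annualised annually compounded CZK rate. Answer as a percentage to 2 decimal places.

T = 2 years.
By CIP, F/S equals the CZK-to-PLN growth ratio: 5.18365/4.7411 = 1.0933433.
PLN growth factor: (1 + 0.0344)^2 = 1.0699834.
That pins the CZK growth at 1.1698592.
r = 1.1698592^(1/2) − 1 = 0.081600 → 8.16%.

8.16%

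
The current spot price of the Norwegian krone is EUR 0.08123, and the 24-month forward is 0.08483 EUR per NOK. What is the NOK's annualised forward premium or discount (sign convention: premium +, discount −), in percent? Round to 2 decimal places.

T = 2 years.
Period premium: (0.08483 − 0.08123)/0.08123 = 0.0443186.
Per annum: 0.0443186 / 2 = 0.022159 = 2.22%.

+2.22%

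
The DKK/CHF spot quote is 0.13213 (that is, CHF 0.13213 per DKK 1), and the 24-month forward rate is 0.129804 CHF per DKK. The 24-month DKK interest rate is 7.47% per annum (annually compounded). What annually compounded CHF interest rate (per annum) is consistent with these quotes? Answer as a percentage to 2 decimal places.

T = 2 years.
By CIP, F/S equals the CHF-to-DKK growth ratio: 0.129804/0.13213 = 0.9823961.
The DKK side grows by (1 + 0.0747)^2 = 1.1549801.
That pins the CHF growth at 1.1346479.
Annualise: 1.1346479^(1/2) − 1 = 0.065199 = 6.52%.

6.52%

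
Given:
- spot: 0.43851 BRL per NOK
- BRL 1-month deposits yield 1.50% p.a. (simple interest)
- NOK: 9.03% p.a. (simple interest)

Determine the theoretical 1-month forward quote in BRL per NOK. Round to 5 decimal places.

0.43578

T = 1/12 years.
BRL accumulates by 1 + 0.0150×1/12 = 1.001250.
Growth of 1 NOK over T: 1 + 0.0903×1/12 = 1.007525.
Forward (BRL per NOK) = 0.43851 × 1.001250 / 1.007525 = 0.4357789.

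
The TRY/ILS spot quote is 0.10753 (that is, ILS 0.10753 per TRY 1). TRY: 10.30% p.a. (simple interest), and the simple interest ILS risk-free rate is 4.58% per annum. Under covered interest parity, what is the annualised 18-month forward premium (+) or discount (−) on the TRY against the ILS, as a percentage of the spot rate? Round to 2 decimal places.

-4.95%

T = 18/12 years.
No-arbitrage forward: 0.10753 × 1.068700 / 1.154500 = 0.09953860 ILS/TRY.
Annualised premium = (F − S)/S × (1/T) = (0.09953860 − 0.10753)/0.10753 ÷ (18/12) = -4.95%.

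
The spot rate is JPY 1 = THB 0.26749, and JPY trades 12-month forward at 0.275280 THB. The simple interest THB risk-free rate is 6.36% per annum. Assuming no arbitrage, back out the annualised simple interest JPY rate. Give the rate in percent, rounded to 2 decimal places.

T = 1 year.
CIP gives F = S · g_THB/g_JPY, so g_THB/g_JPY = 0.27528/0.26749 = 1.0291226.
THB growth factor: 1 + 0.0636×1 = 1.063600.
So the JPY growth factor = 1.0335017.
r = (1.0335017 − 1)/1 = 0.033502 → 3.35%.

3.35%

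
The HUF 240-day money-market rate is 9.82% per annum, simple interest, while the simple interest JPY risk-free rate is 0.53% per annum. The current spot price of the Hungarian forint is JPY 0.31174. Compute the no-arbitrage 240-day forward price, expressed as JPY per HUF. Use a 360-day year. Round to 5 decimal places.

T = 240/360 years.
JPY accumulates by 1 + 0.0053×240/360 = 1.0035333.
HUF accumulates by 1 + 0.0982×240/360 = 1.0654667.
CIP: F = S · (grow JPY)/(grow HUF) = 0.31174 × 1.0035333/1.0654667 = 0.2936192 JPY per HUF.

0.29362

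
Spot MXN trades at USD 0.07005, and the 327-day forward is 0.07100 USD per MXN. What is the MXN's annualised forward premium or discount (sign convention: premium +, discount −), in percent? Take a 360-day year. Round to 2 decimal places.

+1.49%

T = 327/360 years.
Period premium: (0.07100 − 0.07005)/0.07005 = 0.0135617.
×(1/T) gives 1.49% p.a.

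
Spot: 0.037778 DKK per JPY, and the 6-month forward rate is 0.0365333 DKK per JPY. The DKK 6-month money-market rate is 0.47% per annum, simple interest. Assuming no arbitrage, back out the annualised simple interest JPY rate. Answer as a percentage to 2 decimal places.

7.30%

T = 6/12 years.
By CIP, F/S equals the DKK-to-JPY growth ratio: 0.0365333/0.037778 = 0.9670523.
DKK growth factor: 1 + 0.0047×6/12 = 1.002350.
So the JPY growth factor = 1.0365003.
(1.0365003 − 1)/T = 0.073001, i.e. 7.30%.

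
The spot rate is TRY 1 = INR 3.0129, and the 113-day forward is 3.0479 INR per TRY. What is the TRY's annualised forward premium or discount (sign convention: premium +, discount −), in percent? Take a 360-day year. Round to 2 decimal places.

T = 113/360 years.
Period premium: (3.0479 − 3.0129)/3.0129 = 0.0116167.
×(1/T) gives 3.70% p.a.

+3.70%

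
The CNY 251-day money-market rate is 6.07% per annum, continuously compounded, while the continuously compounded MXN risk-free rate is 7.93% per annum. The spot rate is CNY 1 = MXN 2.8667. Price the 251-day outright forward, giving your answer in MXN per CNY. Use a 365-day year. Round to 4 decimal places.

2.9036

T = 251/365 years.
MXN accumulates by e^(0.0793×251/365) = 1.0560466.
Growth of 1 CNY over T: e^(0.0607×251/365) = 1.0426251.
So F = 2.8667 × 1.0560466 / 1.0426251 = 2.903602 (MXN/CNY).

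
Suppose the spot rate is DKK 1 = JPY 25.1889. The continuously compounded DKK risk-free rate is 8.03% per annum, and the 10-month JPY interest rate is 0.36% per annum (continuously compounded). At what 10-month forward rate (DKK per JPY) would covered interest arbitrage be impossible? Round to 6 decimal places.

T = 10/12 years.
JPY accumulates by e^(0.0036×10/12) = 1.0030045.
DKK accumulates by e^(0.0803×10/12) = 1.0692064.
Forward (JPY per DKK) = 25.1889 × 1.0030045 / 1.0692064 = 23.62928.
Invert for DKK per JPY: 1 / 23.62928 = 0.042320.

0.042320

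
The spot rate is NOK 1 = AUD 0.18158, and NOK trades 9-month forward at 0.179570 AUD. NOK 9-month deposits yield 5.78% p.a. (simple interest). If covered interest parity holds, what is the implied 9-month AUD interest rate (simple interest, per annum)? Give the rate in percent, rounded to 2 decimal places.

4.24%

T = 9/12 years.
CIP gives F = S · g_AUD/g_NOK, so g_AUD/g_NOK = 0.17957/0.18158 = 0.9889305.
NOK growth factor: 1 + 0.0578×9/12 = 1.043350.
That pins the AUD growth at 1.0318006.
(1.0318006 − 1)/T = 0.042401, i.e. 4.24%.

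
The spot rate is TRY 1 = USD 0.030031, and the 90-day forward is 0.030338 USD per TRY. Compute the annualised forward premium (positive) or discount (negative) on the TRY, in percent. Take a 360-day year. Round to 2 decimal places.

T = 90/360 years.
Period premium: (0.030338 − 0.030031)/0.030031 = 0.0102228.
×(1/T) gives 4.09% p.a.

+4.09%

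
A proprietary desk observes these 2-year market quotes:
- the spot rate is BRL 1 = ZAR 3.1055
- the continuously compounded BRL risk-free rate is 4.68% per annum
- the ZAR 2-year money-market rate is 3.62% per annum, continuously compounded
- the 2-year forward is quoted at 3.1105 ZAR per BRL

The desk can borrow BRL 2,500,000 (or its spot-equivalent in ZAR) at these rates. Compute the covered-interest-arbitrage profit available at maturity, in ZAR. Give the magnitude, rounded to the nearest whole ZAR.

ZAR 192,565

T = 2 years.
Keep in BRL, deliver into the forward: 2,500,000·1.09812041·3.1105 = ZAR 8,539,258.84.
Swap to ZAR now, deposit: 2,500,000·3.1055·1.075085292 = ZAR 8,346,693.44.
The quoted forward overvalues BRL, so borrow ZAR, buy BRL at spot, deposit the BRL at 4.68%, and sell the proceeds forward at 3.1105.
Arbitrage profit = |8,539,258.84 − 8,346,693.44| = ZAR 192,565.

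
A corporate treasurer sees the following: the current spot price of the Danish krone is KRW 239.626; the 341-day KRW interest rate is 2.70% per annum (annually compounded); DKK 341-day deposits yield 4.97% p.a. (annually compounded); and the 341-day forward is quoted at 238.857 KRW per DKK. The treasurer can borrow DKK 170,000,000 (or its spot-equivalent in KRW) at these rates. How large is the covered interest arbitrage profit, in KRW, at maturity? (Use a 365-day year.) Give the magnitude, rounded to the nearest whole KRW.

KRW 724,989,225

T = 341/365 years.
Keep in DKK, deliver into the forward: 170,000,000·1.046357492257·238.857 = KRW 42,488,067,959.77.
Swap to KRW now, deposit: 170,000,000·239.626·1.025202478157 = KRW 41,763,078,735.24.
The quoted forward overvalues DKK, so borrow KRW, buy DKK at spot, deposit the DKK at 4.97%, and sell the proceeds forward at 238.857.
Arbitrage profit = |42,488,067,959.77 − 41,763,078,735.24| = KRW 724,989,225.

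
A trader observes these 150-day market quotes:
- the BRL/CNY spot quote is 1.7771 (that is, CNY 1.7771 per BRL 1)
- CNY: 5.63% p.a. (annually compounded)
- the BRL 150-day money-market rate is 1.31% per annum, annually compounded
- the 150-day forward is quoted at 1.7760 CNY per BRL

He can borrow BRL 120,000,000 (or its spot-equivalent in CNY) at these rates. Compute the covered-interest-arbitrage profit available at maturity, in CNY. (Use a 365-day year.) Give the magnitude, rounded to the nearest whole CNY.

CNY 3,843,601

T = 150/365 years.
Keep in BRL, deliver into the forward: 120,000,000·1.0053629336·1.7760 = CNY 214,262,948.41.
Swap to CNY now, deposit: 120,000,000·1.7771·1.02276438016 = CNY 218,106,549.60.
The quoted forward undervalues BRL, so borrow BRL, convert to CNY at spot, deposit the CNY at 5.63%, and buy BRL forward at 1.7760 to cover the loan.
The gap between the two covered legs is CNY 3,843,601.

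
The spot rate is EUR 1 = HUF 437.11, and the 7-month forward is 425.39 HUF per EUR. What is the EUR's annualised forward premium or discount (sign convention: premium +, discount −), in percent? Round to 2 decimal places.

-4.60%

T = 7/12 years.
(F − S)/S = (425.39 − 437.11)/437.11 = -0.0268125.
Per annum: -0.0268125 / (7/12) = -0.045964 = -4.60%.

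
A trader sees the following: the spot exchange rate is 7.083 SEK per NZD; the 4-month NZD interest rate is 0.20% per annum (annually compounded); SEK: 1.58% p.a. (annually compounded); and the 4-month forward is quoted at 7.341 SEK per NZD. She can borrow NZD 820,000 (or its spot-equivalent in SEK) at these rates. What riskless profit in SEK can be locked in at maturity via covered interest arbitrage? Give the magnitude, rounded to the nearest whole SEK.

SEK 185,141

T = 4/12 years.
Route A — deposit NZD, sell forward: 820,000 × 1.000666223 × 7.341 = SEK 6,023,630.41.
Route B — convert at spot, deposit SEK: 820,000 × 7.083 × 1.00523917 = SEK 5,838,489.41.
The quoted forward overvalues NZD, so borrow SEK, buy NZD at spot, deposit the NZD at 0.20%, and sell the proceeds forward at 7.341.
The gap between the two covered legs is SEK 185,141.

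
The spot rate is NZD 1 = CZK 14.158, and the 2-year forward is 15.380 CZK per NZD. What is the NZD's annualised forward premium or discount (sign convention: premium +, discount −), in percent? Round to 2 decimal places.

+4.32%

T = 2 years.
Period premium: (15.380 − 14.158)/14.158 = 0.0863116.
Annualise by dividing by T: 0.0863116 / 2 = 0.043156 → 4.32%.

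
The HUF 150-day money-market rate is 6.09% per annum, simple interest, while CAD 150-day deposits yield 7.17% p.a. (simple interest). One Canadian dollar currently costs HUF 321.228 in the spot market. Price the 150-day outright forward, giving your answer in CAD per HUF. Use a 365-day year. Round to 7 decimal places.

0.0031265

T = 150/365 years.
Growth of 1 HUF over T: 1 + 0.0609×150/365 = 1.0250274.
CAD accumulates by 1 + 0.0717×150/365 = 1.0294658.
CIP: F = S · (grow HUF)/(grow CAD) = 321.228 × 1.0250274/1.0294658 = 319.8431 HUF per CAD.
Quoted the other way: 1/319.8431 = 0.0031265 CAD per HUF.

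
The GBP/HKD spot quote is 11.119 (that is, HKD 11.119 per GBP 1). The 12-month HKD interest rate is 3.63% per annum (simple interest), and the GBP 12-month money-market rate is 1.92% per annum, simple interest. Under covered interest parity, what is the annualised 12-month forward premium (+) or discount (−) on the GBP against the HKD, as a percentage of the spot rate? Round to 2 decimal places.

+1.68%

T = 1 year.
CIP forward (HKD per GBP) = 11.119 × 1.036300/1.019200 = 11.305553.
Annualised premium = (F − S)/S × (1/T) = (11.305553 − 11.119)/11.119 ÷ 1 = 1.68%.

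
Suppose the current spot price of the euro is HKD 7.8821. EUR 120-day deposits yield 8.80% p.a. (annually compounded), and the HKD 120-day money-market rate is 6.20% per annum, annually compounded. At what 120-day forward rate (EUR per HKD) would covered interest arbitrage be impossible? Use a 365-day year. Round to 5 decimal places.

0.12788

T = 120/365 years.
Growth of 1 HKD over T: (1 + 0.0620)^(120/365) = 1.0199735.
Growth of 1 EUR over T: (1 + 0.0880)^(120/365) = 1.0281166.
So F = 7.8821 × 1.0199735 / 1.0281166 = 7.819671 (HKD/EUR).
Quoted the other way: 1/7.819671 = 0.12788 EUR per HKD.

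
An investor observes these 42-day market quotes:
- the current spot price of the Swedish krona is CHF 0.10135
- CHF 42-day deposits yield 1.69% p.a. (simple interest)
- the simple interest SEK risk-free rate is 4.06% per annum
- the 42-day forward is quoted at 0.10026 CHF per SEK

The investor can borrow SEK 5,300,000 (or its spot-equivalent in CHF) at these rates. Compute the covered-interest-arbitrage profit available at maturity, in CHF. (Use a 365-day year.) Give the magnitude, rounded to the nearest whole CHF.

CHF 4,339

T = 42/365 years.
Keep in SEK, deliver into the forward: 5,300,000·1.00467178·0.10026 = CHF 533,860.48.
Swap to CHF now, deposit: 5,300,000·0.10135·1.00194466 = CHF 538,199.58.
The quoted forward undervalues SEK, so borrow SEK, convert to CHF at spot, deposit the CHF at 1.69%, and buy SEK forward at 0.10026 to cover the loan.
Arbitrage profit = |533,860.48 − 538,199.58| = CHF 4,339.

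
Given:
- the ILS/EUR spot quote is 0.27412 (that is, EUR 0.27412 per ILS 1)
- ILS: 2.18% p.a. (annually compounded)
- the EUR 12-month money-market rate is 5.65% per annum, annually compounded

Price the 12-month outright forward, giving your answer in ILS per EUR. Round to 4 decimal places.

3.5282

T = 1 year.
EUR growth factor: (1 + 0.0565)^1 = 1.056500.
ILS accumulates by (1 + 0.0218)^1 = 1.021800.
So F = 0.27412 × 1.056500 / 1.021800 = 0.2834290 (EUR/ILS).
Invert for ILS per EUR: 1 / 0.2834290 = 3.5282.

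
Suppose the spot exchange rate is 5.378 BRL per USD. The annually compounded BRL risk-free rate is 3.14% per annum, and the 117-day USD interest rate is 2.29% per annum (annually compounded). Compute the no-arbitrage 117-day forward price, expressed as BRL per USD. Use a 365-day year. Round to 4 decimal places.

T = 117/365 years.
Growth of 1 BRL over T: (1 + 0.0314)^(117/365) = 1.0099597.
USD accumulates by (1 + 0.0229)^(117/365) = 1.0072842.
So F = 5.378 × 1.0099597 / 1.0072842 = 5.392285 (BRL/USD).

5.3923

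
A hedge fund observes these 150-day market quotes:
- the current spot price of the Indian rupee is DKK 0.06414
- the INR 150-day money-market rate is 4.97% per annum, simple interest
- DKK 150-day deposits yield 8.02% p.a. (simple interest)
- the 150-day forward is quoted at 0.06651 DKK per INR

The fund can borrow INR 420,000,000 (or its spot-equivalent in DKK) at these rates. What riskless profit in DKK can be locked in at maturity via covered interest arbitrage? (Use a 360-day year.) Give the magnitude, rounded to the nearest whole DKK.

DKK 673,666

T = 150/360 years.
Route A — deposit INR, sell forward: 420,000,000 × 1.0207083333 × 0.06651 = DKK 28,512,670.72.
Route B — convert at spot, deposit DKK: 420,000,000 × 0.06414 × 1.0334166667 = DKK 27,839,004.90.
The quoted forward overvalues INR, so borrow DKK, buy INR at spot, deposit the INR at 4.97%, and sell the proceeds forward at 0.06651.
The gap between the two covered legs is DKK 673,666.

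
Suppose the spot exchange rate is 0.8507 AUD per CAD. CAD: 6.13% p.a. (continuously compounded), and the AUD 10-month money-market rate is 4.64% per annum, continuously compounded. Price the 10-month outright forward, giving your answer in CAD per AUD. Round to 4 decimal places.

1.1902

T = 10/12 years.
AUD accumulates by e^(0.0464×10/12) = 1.039424.
Growth of 1 CAD over T: e^(0.0613×10/12) = 1.0524106.
CIP: F = S · (grow AUD)/(grow CAD) = 0.8507 × 1.039424/1.0524106 = 0.8402025 AUD per CAD.
Invert for CAD per AUD: 1 / 0.8402025 = 1.1902.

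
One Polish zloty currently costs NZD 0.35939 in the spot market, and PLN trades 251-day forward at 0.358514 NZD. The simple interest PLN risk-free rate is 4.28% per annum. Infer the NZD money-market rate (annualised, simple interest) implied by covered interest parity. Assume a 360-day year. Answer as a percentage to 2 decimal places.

3.92%

T = 251/360 years.
By CIP, F/S equals the NZD-to-PLN growth ratio: 0.358514/0.35939 = 0.9975625.
PLN growth factor: 1 + 0.0428×251/360 = 1.0298411.
That pins the NZD growth at 1.0273309.
r = (1.0273309 − 1)/(251/360) = 0.039200 → 3.92%.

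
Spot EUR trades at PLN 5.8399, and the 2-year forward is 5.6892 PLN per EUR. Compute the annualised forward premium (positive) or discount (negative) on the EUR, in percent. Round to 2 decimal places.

-1.29%

T = 2 years.
(F − S)/S = (5.6892 − 5.8399)/5.8399 = -0.0258052.
Annualise by dividing by T: -0.0258052 / 2 = -0.012903 → -1.29%.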